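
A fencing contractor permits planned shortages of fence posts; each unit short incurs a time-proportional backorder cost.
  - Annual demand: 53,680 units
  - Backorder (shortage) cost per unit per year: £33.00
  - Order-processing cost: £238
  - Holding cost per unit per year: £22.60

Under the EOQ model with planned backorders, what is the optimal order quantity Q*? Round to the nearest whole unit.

1,380 units

Q* = √(2DS/H) · √((H + b)/b)
   = √(2 × 53,680 × 238 / 22.6) · √((22.6 + 33) / 33)
   = 1,063.299 × 1.2980 ≈ 1,380.18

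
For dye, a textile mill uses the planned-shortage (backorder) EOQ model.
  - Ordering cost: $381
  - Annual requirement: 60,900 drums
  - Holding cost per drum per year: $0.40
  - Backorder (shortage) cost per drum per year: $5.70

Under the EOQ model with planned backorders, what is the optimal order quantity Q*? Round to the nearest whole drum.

11,143 drums

Q* = √(2DS/H) · √((H + b)/b)
   = √(2 × 60,900 × 381 / 0.4) · √((0.4 + 5.7) / 5.7)
   = 10,771.003 × 1.0345 ≈ 11,142.53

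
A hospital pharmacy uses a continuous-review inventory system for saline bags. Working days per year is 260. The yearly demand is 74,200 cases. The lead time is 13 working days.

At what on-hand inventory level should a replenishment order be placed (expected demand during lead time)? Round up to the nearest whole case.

3,710 cases

Daily demand d = 74,200 / 260 = 285.385 cases/day
Demand during lead time = 285.385 × 13 = 3,710.00
Reorder point = 3,710.00 → round up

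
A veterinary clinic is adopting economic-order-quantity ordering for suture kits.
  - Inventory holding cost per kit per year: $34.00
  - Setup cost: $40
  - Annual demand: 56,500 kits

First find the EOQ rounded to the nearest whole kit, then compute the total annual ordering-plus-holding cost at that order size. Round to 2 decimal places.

$12,396.78

Q* = √(2·D·S / H) = √(2·56,500·40 / 34) = √132,941.2 ≈ 364.61 → Q = 365 kits
Annual ordering cost = (D/Q)·S = (56,500/365) × 40 = $6,191.78
Annual holding cost  = (Q/2)·H = (365/2) × 34 = $6,205.00
Total = $6,191.78 + $6,205.00 = $12,396.78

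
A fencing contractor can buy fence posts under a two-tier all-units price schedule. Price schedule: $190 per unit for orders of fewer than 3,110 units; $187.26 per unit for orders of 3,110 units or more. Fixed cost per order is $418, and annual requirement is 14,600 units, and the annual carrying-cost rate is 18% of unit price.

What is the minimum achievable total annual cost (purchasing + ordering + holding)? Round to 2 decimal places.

H₁ = 18%×$190 = $34.2000;  H₂ = 18%×$187.26 = $33.7068
EOQ₁ = √(2×14,600×418/34.2000) = 597.40  (< 3,110, feasible at tier 1)
EOQ₂ = √(2×14,600×418/33.7068) = 601.76  (< 3,110 → use Q = 3,110 at tier-2 price)
TC(tier 1 (EOQ₁), Q≈597.4) = $2,794,431.14
TC(tier 2, Q≈3,110.0) = $2,788,372.39
Minimum at tier 2: $2,788,372.39

$2,788,372.39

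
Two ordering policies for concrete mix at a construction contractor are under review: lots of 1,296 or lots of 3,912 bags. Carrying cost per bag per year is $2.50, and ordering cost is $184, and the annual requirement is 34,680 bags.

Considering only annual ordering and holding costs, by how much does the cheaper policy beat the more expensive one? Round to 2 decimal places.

$22.54

Annual cost at Q: ordering D·S/Q plus holding Q·H/2.
TC(1,296) = (34,680/1,296)×184 + (1,296/2)×2.5 = $6,543.70
TC(3,912) = (34,680/3,912)×184 + (3,912/2)×2.5 = $6,521.17
Cheaper: Q = 3,912.  Difference = $22.54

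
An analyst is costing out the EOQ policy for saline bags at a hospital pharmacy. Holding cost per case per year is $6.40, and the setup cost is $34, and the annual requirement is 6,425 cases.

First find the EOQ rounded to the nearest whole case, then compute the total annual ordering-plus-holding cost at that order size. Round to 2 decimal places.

Optimal lot size Q* = (2 × 6,425 × $34 / $6.4)^½ ≈ 261.28 → Q = 261 cases
Ordering: D/Q × S = 6,425/261 × $34 = $836.97
Holding:  Q/2 × H = 261/2 × $6.4 = $835.20
Total = $836.97 + $835.20 = $1,672.17

$1,672.17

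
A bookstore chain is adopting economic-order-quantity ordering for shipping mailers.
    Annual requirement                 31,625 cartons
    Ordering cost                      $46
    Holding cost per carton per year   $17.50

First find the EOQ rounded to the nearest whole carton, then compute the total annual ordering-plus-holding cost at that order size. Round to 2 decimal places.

$7,135.56

Q* = √(2·D·S / H) = √(2·31,625·46 / 17.5) = √166,257.1 ≈ 407.75 → Q = 408 cartons
Annual ordering cost = (D/Q)·S = (31,625/408) × 46 = $3,565.56
Annual holding cost  = (Q/2)·H = (408/2) × 17.5 = $3,570.00
Total = $3,565.56 + $3,570.00 = $7,135.56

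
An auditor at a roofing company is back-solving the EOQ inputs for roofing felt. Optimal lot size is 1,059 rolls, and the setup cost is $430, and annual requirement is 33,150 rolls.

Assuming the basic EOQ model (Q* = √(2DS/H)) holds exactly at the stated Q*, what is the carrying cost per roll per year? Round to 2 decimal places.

$25.42

EOQ relation: Q² = 2DS/H, so rearrange for the unknown.
H = 2DS / Q² = 2 × 33,150 × 430 / 1,059² = 25.4208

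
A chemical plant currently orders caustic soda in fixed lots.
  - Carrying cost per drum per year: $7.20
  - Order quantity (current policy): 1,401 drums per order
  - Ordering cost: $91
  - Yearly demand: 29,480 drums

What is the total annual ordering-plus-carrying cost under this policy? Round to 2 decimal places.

$6,958.43

Ordering: D/Q × S = 29,480/1,401 × $91 = $1,914.83
Holding:  Q/2 × H = 1,401/2 × $7.2 = $5,043.60
Total = $1,914.83 + $5,043.60 = $6,958.43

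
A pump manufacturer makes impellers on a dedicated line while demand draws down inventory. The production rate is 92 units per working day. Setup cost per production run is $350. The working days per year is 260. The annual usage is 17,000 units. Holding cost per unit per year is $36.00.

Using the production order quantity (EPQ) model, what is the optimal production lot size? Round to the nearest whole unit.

d = 17,000/260 = 65.3846 units/day;  effective holding cost H(1 − d/p) = 36·(1 − 65.3846/92) = 10.41472
Q* = √(2DS / H_eff) = √(2·17,000·350 / 10.41472) ≈ 1,068.93

1,069 units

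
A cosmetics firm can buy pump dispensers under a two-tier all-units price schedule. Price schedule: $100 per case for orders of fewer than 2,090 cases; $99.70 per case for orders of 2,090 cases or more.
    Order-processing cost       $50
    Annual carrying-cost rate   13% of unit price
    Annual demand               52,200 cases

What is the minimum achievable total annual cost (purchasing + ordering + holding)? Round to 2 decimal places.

H₁ = 13%×$100 = $13.0000;  H₂ = 13%×$99.70 = $12.9610
EOQ₁ = √(2×52,200×50/13.0000) = 633.67  (< 2,090, feasible at tier 1)
EOQ₂ = √(2×52,200×50/12.9610) = 634.62  (< 2,090 → use Q = 2,090 at tier-2 price)
TC(tier 1 (EOQ₁), Q≈633.7) = $5,228,237.72
TC(tier 2, Q≈2,090.0) = $5,219,133.05
Minimum at tier 2: $5,219,133.05

$5,219,133.05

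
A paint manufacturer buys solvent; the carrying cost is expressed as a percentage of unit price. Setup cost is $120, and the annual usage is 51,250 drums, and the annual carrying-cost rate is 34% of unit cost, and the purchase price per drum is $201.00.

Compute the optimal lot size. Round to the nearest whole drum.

Holding cost per drum per year: H = 34% × $201 = $68.3400
2DS/H = 2·51,250·120/68.34 = 179,982.44
EOQ = √179,982.44 ≈ 424.24

424 drums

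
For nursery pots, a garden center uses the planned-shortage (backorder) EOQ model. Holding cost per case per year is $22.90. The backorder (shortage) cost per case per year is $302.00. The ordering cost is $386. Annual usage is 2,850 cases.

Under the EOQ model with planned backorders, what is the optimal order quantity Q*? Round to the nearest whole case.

Q* = √(2DS/H) · √((H + b)/b)
   = √(2 × 2,850 × 386 / 22.9) · √((22.9 + 302) / 302)
   = 309.965 × 1.0372 ≈ 321.50

322 cases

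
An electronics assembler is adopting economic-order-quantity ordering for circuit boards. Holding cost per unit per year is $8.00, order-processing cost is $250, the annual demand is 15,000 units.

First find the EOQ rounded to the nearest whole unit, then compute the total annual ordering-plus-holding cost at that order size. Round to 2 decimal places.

2DS/H = 2·15,000·250/8 = 937,500.00
EOQ = √937,500.00 ≈ 968.25 → Q = 968 units
Orders/yr = 15,000/968 = 15.496; ordering cost = 15.496 × $250 = $3,873.97
Average inventory = 968/2 = 484; holding cost = 484 × $8 = $3,872.00
Total = $3,873.97 + $3,872.00 = $7,745.97

$7,745.97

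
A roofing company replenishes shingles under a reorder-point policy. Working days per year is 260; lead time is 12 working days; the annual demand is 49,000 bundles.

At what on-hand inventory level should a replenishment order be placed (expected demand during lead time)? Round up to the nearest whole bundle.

Daily demand d = 49,000 / 260 = 188.462 bundles/day
Demand during lead time = 188.462 × 12 = 2,261.54
Reorder point = 2,261.54 → round up

2,262 bundles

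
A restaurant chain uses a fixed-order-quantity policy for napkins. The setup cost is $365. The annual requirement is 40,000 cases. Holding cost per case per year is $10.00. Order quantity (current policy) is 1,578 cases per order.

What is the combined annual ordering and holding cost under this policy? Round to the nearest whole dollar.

Orders/yr = 40,000/1,578 = 25.349; ordering cost = 25.349 × $365 = $9,252.22
Average inventory = 1,578/2 = 789; holding cost = 789 × $10 = $7,890.00
Total = $9,252.22 + $7,890.00 = $17,142.22

$17,142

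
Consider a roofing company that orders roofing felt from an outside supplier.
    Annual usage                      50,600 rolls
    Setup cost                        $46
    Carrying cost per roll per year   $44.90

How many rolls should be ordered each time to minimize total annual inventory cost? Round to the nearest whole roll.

322 rolls

Q* = √(2·D·S / H) = √(2·50,600·46 / 44.9) = √103,679.3 ≈ 321.99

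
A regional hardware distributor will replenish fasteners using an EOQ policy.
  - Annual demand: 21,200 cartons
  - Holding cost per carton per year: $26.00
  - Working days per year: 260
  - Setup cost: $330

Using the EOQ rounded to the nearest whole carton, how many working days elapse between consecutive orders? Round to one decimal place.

9.0 days

Optimal lot size Q* = (2 × 21,200 × $330 / $26)^½ ≈ 733.59 → Q = 734 cartons
T = Q/D × 260 days = 734/21,200 × 260 = 9.002 days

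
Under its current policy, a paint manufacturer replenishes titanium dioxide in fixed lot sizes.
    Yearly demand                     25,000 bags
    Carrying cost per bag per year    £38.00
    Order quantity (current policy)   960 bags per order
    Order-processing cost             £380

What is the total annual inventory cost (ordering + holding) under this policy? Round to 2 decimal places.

Orders/yr = 25,000/960 = 26.042; ordering cost = 26.042 × £380 = £9,895.83
Average inventory = 960/2 = 480; holding cost = 480 × £38 = £18,240.00
Total = £9,895.83 + £18,240.00 = £28,135.83

£28,135.83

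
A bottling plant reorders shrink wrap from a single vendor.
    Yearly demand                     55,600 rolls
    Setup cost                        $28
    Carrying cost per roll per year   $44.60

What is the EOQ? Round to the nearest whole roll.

264 rolls

EOQ = √(2DS/H) = √(2 × 55,600 × 28 / 44.6)
    = √(69,811.66) ≈ 264.22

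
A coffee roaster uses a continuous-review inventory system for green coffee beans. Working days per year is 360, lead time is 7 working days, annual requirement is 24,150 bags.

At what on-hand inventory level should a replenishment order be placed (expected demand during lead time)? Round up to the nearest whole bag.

470 bags

Daily demand d = 24,150 / 360 = 67.083 bags/day
Demand during lead time = 67.083 × 7 = 469.58
Reorder point = 469.58 → round up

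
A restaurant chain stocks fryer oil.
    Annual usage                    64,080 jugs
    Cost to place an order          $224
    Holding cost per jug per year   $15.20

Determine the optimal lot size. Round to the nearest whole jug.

1,374 jugs

EOQ = √(2DS/H) = √(2 × 64,080 × 224 / 15.2)
    = √(1,888,673.68) ≈ 1,374.29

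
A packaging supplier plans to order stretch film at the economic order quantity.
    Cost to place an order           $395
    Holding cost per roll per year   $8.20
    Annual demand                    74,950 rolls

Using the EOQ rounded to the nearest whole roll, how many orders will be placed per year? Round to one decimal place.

EOQ = √(2DS/H) = √(2 × 74,950 × 395 / 8.2)
    = √(7,220,792.68) ≈ 2,687.15 → Q = 2,687
Orders per year = D/Q = 74,950 / 2,687 = 27.894

27.9 orders per year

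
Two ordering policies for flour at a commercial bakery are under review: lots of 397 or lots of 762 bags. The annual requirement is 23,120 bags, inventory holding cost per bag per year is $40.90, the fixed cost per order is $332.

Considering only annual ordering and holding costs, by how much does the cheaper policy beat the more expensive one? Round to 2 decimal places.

$1,797.08

Annual cost at Q: ordering D·S/Q plus holding Q·H/2.
TC(397) = (23,120/397)×332 + (397/2)×40.9 = $27,453.26
TC(762) = (23,120/762)×332 + (762/2)×40.9 = $25,656.18
Lots of 762 are cheaper by $1,797.08.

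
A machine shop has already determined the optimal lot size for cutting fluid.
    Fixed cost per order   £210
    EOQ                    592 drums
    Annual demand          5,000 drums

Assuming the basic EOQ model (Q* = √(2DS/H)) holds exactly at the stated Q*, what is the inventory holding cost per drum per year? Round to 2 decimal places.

£5.99

From Q* = √(2DS/H) ⇒ Q*² = 2DS/H.
H = 2DS / Q² = 2 × 5,000 × 210 / 592² = 5.9921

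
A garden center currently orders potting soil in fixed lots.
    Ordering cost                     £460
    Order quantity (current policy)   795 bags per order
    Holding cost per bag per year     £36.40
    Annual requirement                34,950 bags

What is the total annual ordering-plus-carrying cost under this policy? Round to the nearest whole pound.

£34,692

Ordering: D/Q × S = 34,950/795 × £460 = £20,222.64
Holding:  Q/2 × H = 795/2 × £36.4 = £14,469.00
Total = £20,222.64 + £14,469.00 = £34,691.64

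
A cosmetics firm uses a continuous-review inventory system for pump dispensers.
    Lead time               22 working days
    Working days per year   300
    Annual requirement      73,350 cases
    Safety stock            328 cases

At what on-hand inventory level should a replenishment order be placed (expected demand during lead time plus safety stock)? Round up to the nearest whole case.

Daily demand d = 73,350 / 300 = 244.500 cases/day
Demand during lead time = 244.500 × 22 = 5,379.00
Reorder point = 5,379.00 + 328 = 5,707.00 → round up

5,707 cases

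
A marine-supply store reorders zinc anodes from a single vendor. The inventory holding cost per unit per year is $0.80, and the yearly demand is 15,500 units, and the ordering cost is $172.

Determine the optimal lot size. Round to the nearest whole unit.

2,582 units

2DS/H = 2·15,500·172/0.8 = 6,665,000.00
EOQ = √6,665,000.00 ≈ 2,581.67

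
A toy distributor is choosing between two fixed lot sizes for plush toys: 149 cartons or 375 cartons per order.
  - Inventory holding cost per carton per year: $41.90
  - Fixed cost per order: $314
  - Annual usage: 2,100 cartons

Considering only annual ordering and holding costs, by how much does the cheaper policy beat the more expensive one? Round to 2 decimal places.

TC(Q) = (D/Q)S + (Q/2)H
TC(149) = (2,100/149)×314 + (149/2)×41.9 = $7,547.05
TC(375) = (2,100/375)×314 + (375/2)×41.9 = $9,614.65
Lots of 149 are cheaper by $2,067.60.

$2,067.60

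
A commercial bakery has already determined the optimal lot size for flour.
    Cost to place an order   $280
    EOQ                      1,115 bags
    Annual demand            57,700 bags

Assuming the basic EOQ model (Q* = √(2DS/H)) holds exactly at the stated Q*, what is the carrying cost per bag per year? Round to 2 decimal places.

EOQ relation: Q² = 2DS/H, so rearrange for the unknown.
H = 2DS / Q² = 2 × 57,700 × 280 / 1,115² = 25.9905

$25.99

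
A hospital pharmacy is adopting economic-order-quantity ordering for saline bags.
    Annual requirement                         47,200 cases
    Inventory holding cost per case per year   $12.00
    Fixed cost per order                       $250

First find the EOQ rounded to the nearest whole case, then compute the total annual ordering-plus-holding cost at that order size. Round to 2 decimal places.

$16,828.55

EOQ = √(2DS/H) = √(2 × 47,200 × 250 / 12)
    = √(1,966,666.67) ≈ 1,402.38 → Q = 1,402 cases
Annual ordering cost = (D/Q)·S = (47,200/1,402) × 250 = $8,416.55
Annual holding cost  = (Q/2)·H = (1,402/2) × 12 = $8,412.00
Total = $8,416.55 + $8,412.00 = $16,828.55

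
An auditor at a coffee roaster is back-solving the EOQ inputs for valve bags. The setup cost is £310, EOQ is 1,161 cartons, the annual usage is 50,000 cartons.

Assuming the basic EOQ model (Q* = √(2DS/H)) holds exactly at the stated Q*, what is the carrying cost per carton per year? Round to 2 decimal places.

£23.00

EOQ relation: Q² = 2DS/H, so rearrange for the unknown.
H = 2DS / Q² = 2 × 50,000 × 310 / 1,161² = 22.9984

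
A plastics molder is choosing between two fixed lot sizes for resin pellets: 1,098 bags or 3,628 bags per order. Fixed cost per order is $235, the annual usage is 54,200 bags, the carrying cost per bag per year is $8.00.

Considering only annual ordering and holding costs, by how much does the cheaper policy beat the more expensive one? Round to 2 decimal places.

Annual cost at Q: ordering D·S/Q plus holding Q·H/2.
TC(1,098) = (54,200/1,098)×235 + (1,098/2)×8 = $15,992.18
TC(3,628) = (54,200/3,628)×235 + (3,628/2)×8 = $18,022.75
Cheaper: Q = 1,098.  Difference = $2,030.57

$2,030.57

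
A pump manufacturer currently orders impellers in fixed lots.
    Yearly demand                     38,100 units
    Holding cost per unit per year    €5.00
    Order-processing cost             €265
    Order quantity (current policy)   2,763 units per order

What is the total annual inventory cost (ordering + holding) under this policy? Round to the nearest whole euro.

€10,562

Annual ordering cost = (D/Q)·S = (38,100/2,763) × 265 = €3,654.18
Annual holding cost  = (Q/2)·H = (2,763/2) × 5 = €6,907.50
Total = €3,654.18 + €6,907.50 = €10,561.68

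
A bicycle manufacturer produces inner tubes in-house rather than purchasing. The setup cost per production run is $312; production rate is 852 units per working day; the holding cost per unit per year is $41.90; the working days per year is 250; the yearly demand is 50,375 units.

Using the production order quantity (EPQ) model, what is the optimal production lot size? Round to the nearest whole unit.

d = 50,375/250 = 201.5000 units/day;  effective holding cost H(1 − d/p) = 41.9·(1 − 201.5000/852) = 31.99055
Q* = √(2DS / H_eff) = √(2·50,375·312 / 31.99055) ≈ 991.26

991 units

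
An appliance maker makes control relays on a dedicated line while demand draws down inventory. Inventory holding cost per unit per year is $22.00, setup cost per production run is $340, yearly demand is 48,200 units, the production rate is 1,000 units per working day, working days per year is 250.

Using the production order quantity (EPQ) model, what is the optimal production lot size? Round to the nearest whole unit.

d = 48,200/250 = 192.8000 units/day;  effective holding cost H(1 − d/p) = 22·(1 − 192.8000/1000) = 17.75840
Q* = √(2DS / H_eff) = √(2·48,200·340 / 17.75840) ≈ 1,358.55

1,359 units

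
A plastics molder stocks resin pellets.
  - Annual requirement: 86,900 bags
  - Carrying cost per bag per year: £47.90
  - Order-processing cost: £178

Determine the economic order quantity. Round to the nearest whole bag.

2DS/H = 2·86,900·178/47.9 = 645,853.86
EOQ = √645,853.86 ≈ 803.65

804 bags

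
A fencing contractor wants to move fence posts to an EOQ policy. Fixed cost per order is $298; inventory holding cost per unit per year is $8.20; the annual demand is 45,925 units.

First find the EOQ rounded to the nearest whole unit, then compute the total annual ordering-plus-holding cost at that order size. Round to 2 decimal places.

Optimal lot size Q* = (2 × 45,925 × $298 / $8.2)^½ ≈ 1,827.01 → Q = 1,827 units
Ordering: D/Q × S = 45,925/1,827 × $298 = $7,490.78
Holding:  Q/2 × H = 1,827/2 × $8.2 = $7,490.70
Total = $7,490.78 + $7,490.70 = $14,981.48

$14,981.48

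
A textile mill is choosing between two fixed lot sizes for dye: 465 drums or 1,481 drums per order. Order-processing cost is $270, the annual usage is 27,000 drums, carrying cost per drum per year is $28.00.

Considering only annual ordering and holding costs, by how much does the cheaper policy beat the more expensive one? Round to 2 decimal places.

TC(Q) = (D/Q)S + (Q/2)H
TC(465) = (27,000/465)×270 + (465/2)×28 = $22,187.42
TC(1,481) = (27,000/1,481)×270 + (1,481/2)×28 = $25,656.35
Lots of 465 are cheaper by $3,468.93.

$3,468.93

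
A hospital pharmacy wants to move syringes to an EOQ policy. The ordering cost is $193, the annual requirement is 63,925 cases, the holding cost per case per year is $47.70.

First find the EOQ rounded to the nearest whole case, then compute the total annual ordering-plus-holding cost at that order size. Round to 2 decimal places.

2DS/H = 2·63,925·193/47.7 = 517,296.65
EOQ = √517,296.65 ≈ 719.23 → Q = 719 cases
Annual ordering cost = (D/Q)·S = (63,925/719) × 193 = $17,159.28
Annual holding cost  = (Q/2)·H = (719/2) × 47.7 = $17,148.15
Total = $17,159.28 + $17,148.15 = $34,307.43

$34,307.43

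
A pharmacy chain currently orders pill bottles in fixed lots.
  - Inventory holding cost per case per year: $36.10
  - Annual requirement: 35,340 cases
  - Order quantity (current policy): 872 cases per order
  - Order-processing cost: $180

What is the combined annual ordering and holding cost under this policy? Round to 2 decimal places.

$23,034.55

Ordering: D/Q × S = 35,340/872 × $180 = $7,294.95
Holding:  Q/2 × H = 872/2 × $36.1 = $15,739.60
Total = $7,294.95 + $15,739.60 = $23,034.55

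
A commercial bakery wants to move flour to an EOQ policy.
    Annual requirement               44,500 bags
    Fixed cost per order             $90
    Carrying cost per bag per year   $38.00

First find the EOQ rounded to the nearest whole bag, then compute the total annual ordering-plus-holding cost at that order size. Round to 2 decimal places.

Optimal lot size Q* = (2 × 44,500 × $90 / $38)^½ ≈ 459.12 → Q = 459 bags
Orders/yr = 44,500/459 = 96.950; ordering cost = 96.950 × $90 = $8,725.49
Average inventory = 459/2 = 229.5; holding cost = 229.5 × $38 = $8,721.00
Total = $8,725.49 + $8,721.00 = $17,446.49

$17,446.49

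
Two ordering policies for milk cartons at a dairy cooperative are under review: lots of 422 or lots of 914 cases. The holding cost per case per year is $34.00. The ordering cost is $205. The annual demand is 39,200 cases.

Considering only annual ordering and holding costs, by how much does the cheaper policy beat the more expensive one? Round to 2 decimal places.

TC(Q) = (D/Q)S + (Q/2)H
TC(422) = (39,200/422)×205 + (422/2)×34 = $26,216.65
TC(914) = (39,200/914)×205 + (914/2)×34 = $24,330.12
|ΔTC| = |$26,216.65 − $24,330.12| = $1,886.53

$1,886.53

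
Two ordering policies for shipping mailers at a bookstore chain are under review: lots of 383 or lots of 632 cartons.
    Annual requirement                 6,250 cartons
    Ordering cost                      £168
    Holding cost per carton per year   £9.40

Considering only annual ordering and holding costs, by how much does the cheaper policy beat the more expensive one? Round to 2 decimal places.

£90.18

For each Q, cost = (D/Q)·S + (Q/2)·H.
TC(383) = (6,250/383)×168 + (383/2)×9.4 = £4,541.61
TC(632) = (6,250/632)×168 + (632/2)×9.4 = £4,631.79
|ΔTC| = |£4,541.61 − £4,631.79| = £90.18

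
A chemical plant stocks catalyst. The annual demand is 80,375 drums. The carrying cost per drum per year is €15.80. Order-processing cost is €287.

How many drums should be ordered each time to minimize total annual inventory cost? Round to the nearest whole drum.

EOQ = √(2DS/H) = √(2 × 80,375 × 287 / 15.8)
    = √(2,919,952.53) ≈ 1,708.79

1,709 drums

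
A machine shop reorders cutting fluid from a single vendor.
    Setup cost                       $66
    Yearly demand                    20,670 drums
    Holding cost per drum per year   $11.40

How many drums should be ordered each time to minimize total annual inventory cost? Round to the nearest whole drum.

489 drums

Q* = √(2·D·S / H) = √(2·20,670·66 / 11.4) = √239,336.8 ≈ 489.22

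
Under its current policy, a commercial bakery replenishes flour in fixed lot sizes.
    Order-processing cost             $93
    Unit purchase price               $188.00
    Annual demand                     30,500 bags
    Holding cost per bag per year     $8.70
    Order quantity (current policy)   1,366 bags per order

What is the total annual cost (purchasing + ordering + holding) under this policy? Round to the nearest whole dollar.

Annual ordering cost = (D/Q)·S = (30,500/1,366) × 93 = $2,076.50
Annual holding cost  = (Q/2)·H = (1,366/2) × 8.7 = $5,942.10
Purchase cost = D·C = 30,500 × 188 = $5,734,000.00
Total = $2,076.50 + $5,942.10 + $5,734,000.00 = $5,742,018.60

$5,742,019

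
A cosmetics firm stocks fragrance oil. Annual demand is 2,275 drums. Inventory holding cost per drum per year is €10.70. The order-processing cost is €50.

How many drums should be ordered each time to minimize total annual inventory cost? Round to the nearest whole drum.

EOQ = √(2DS/H) = √(2 × 2,275 × 50 / 10.7)
    = √(21,261.68) ≈ 145.81

146 drums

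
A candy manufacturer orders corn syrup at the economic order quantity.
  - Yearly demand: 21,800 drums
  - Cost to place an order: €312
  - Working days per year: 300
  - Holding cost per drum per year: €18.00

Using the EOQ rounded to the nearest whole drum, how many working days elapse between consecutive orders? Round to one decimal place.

Optimal lot size Q* = (2 × 21,800 × €312 / €18)^½ ≈ 869.33 → Q = 869 drums
Cycle time = (working days × Q)/D = (300 × 869) / 21,800 = 11.959 days

12.0 days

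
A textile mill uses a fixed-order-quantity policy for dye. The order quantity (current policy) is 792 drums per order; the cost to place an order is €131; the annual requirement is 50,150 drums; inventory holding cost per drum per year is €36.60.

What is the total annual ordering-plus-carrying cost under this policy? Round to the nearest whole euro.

Ordering: D/Q × S = 50,150/792 × €131 = €8,295.01
Holding:  Q/2 × H = 792/2 × €36.6 = €14,493.60
Total = €8,295.01 + €14,493.60 = €22,788.61

€22,789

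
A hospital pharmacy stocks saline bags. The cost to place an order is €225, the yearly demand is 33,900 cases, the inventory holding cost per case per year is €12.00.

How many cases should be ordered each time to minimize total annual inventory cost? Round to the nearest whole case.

Optimal lot size Q* = (2 × 33,900 × €225 / €12)^½ ≈ 1,127.50

1,127 cases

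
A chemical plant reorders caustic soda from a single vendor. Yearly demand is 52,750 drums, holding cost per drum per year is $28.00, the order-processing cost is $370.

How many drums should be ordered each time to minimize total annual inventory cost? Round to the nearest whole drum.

1,181 drums

Q* = √(2·D·S / H) = √(2·52,750·370 / 28) = √1,394,107.1 ≈ 1,180.72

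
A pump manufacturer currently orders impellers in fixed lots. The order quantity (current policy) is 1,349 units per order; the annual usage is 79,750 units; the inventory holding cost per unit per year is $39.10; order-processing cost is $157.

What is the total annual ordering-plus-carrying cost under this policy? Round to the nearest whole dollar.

Orders/yr = 79,750/1,349 = 59.118; ordering cost = 59.118 × $157 = $9,281.50
Average inventory = 1,349/2 = 674.5; holding cost = 674.5 × $39.1 = $26,372.95
Total = $9,281.50 + $26,372.95 = $35,654.45

$35,654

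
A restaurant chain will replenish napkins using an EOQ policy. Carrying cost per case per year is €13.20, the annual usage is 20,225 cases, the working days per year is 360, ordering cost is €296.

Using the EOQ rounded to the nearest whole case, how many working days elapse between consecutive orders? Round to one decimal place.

16.9 days

2DS/H = 2·20,225·296/13.2 = 907,060.61
EOQ = √907,060.61 ≈ 952.40 → Q = 952 cases
T = Q/D × 360 days = 952/20,225 × 360 = 16.945 days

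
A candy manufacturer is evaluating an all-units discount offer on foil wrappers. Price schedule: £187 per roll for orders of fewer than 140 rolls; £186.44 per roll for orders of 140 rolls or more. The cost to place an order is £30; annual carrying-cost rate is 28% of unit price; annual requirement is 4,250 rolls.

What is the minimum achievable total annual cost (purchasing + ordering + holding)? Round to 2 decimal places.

£796,934.94

H₁ = 28%×£187 = £52.3600;  H₂ = 28%×£186.44 = £52.2032
EOQ₁ = √(2×4,250×30/52.3600) = 69.79  (< 140, feasible at tier 1)
EOQ₂ = √(2×4,250×30/52.2032) = 69.89  (< 140 → use Q = 140 at tier-2 price)
TC(tier 1 (EOQ₁), Q≈69.8) = £798,404.01
TC(tier 2, Q≈140.0) = £796,934.94
Minimum at tier 2: £796,934.94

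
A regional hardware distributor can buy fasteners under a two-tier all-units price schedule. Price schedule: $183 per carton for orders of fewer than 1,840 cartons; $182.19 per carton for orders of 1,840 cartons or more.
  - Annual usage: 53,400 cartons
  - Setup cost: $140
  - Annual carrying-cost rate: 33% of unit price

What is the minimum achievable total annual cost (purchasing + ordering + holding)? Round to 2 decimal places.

H₁ = 33%×$183 = $60.3900;  H₂ = 33%×$182.19 = $60.1227
EOQ₁ = √(2×53,400×140/60.3900) = 497.58  (< 1,840, feasible at tier 1)
EOQ₂ = √(2×53,400×140/60.1227) = 498.69  (< 1,840 → use Q = 1,840 at tier-2 price)
TC(tier 1 (EOQ₁), Q≈497.6) = $9,802,249.15
TC(tier 2, Q≈1,840.0) = $9,788,321.93
Minimum at tier 2: $9,788,321.93

$9,788,321.93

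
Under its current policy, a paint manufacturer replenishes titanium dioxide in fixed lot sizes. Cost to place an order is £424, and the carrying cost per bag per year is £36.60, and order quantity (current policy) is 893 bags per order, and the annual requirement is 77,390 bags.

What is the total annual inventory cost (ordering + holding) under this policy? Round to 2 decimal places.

Ordering: D/Q × S = 77,390/893 × £424 = £36,745.08
Holding:  Q/2 × H = 893/2 × £36.6 = £16,341.90
Total = £36,745.08 + £16,341.90 = £53,086.98

£53,086.98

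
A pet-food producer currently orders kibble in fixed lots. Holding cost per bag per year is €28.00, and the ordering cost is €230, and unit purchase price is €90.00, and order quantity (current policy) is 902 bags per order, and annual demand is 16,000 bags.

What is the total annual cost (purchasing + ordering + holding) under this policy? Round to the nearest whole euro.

Ordering: D/Q × S = 16,000/902 × €230 = €4,079.82
Holding:  Q/2 × H = 902/2 × €28 = €12,628.00
Purchase cost = D·C = 16,000 × 90 = €1,440,000.00
Total = €4,079.82 + €12,628.00 + €1,440,000.00 = €1,456,707.82

€1,456,708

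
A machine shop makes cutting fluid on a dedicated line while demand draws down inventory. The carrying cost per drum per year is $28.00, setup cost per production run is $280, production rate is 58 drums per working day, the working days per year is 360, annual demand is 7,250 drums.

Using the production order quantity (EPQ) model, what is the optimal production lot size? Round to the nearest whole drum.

471 drums

d = 7,250/360 = 20.1389 drums/day;  effective holding cost H(1 − d/p) = 28·(1 − 20.1389/58) = 18.27778
Q* = √(2DS / H_eff) = √(2·7,250·280 / 18.27778) ≈ 471.30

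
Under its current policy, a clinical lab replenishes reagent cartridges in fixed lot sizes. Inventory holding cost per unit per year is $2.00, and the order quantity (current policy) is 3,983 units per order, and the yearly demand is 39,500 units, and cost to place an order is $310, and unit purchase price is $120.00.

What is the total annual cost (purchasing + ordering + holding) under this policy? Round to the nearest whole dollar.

$4,747,057

Orders/yr = 39,500/3,983 = 9.917; ordering cost = 9.917 × $310 = $3,074.32
Average inventory = 3,983/2 = 1991.5; holding cost = 1991.5 × $2 = $3,983.00
Purchase cost = D·C = 39,500 × 120 = $4,740,000.00
Total = $3,074.32 + $3,983.00 + $4,740,000.00 = $4,747,057.32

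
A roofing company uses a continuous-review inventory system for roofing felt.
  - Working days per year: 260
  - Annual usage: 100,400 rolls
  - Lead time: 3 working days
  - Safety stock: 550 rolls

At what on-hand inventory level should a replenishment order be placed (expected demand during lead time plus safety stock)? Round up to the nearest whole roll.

Daily demand d = 100,400 / 260 = 386.154 rolls/day
Demand during lead time = 386.154 × 3 = 1,158.46
Reorder point = 1,158.46 + 550 = 1,708.46 → round up

1,709 rolls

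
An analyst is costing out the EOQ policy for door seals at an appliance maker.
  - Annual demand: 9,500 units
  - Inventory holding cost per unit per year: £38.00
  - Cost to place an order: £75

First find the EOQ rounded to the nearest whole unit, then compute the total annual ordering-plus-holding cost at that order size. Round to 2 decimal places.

£7,358.68

2DS/H = 2·9,500·75/38 = 37,500.00
EOQ = √37,500.00 ≈ 193.65 → Q = 194 units
Ordering: D/Q × S = 9,500/194 × £75 = £3,672.68
Holding:  Q/2 × H = 194/2 × £38 = £3,686.00
Total = £3,672.68 + £3,686.00 = £7,358.68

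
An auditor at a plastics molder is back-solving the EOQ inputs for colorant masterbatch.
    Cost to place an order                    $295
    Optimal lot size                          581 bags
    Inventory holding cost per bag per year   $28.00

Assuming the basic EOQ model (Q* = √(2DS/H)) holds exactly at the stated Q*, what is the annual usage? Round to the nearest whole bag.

From Q* = √(2DS/H) ⇒ Q*² = 2DS/H.
D = Q²H / (2S) = 581² × 28 / (2 × 295) = 16,019.84

16,020 bags per year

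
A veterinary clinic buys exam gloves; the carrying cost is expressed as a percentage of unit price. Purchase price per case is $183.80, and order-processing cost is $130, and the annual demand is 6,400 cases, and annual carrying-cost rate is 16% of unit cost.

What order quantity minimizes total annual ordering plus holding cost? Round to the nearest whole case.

238 cases

Carrying cost H = $183.8 × 16% = $29.4080/case/yr
EOQ = √(2DS/H) = √(2 × 6,400 × 130 / 29.408)
    = √(56,583.24) ≈ 237.87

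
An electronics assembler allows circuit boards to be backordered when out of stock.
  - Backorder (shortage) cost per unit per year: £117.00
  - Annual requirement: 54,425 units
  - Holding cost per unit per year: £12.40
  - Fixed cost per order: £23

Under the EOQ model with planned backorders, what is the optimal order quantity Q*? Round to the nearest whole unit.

Q* = √(2DS/H) · √((H + b)/b)
   = √(2 × 54,425 × 23 / 12.4) · √((12.4 + 117) / 117)
   = 449.332 × 1.0517 ≈ 472.54

473 units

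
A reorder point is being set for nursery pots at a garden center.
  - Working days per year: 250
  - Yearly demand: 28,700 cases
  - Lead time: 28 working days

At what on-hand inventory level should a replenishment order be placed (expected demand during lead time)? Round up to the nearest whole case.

3,215 cases

Daily demand d = 28,700 / 250 = 114.800 cases/day
Demand during lead time = 114.800 × 28 = 3,214.40
Reorder point = 3,214.40 → round up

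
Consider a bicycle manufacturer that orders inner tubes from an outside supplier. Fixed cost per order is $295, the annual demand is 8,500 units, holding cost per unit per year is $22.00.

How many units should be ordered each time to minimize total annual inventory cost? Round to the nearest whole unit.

EOQ = √(2DS/H) = √(2 × 8,500 × 295 / 22)
    = √(227,954.55) ≈ 477.45

477 units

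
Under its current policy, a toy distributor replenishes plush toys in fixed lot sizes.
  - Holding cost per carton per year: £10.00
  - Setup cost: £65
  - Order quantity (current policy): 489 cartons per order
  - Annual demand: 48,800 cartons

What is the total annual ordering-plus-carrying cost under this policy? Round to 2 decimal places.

£8,931.71

Orders/yr = 48,800/489 = 99.796; ordering cost = 99.796 × £65 = £6,486.71
Average inventory = 489/2 = 244.5; holding cost = 244.5 × £10 = £2,445.00
Total = £6,486.71 + £2,445.00 = £8,931.71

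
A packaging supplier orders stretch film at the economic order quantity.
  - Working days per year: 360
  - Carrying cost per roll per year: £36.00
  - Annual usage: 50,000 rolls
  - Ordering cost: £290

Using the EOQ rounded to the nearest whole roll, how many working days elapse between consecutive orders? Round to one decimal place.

2DS/H = 2·50,000·290/36 = 805,555.56
EOQ = √805,555.56 ≈ 897.53 → Q = 898 rolls
T = Q/D × 360 days = 898/50,000 × 360 = 6.466 days

6.5 days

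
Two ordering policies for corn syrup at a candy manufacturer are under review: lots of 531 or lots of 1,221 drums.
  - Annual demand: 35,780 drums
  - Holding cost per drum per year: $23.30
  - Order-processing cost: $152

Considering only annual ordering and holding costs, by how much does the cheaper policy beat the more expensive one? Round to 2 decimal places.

$2,250.58

Annual cost at Q: ordering D·S/Q plus holding Q·H/2.
TC(531) = (35,780/531)×152 + (531/2)×23.3 = $16,428.26
TC(1,221) = (35,780/1,221)×152 + (1,221/2)×23.3 = $18,678.84
Cheaper: Q = 531.  Difference = $2,250.58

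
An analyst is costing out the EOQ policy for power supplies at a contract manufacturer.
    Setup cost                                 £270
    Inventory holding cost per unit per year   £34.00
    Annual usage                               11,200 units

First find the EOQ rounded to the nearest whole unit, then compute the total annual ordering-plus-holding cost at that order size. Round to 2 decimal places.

EOQ = √(2DS/H) = √(2 × 11,200 × 270 / 34)
    = √(177,882.35) ≈ 421.76 → Q = 422 units
Ordering: D/Q × S = 11,200/422 × £270 = £7,165.88
Holding:  Q/2 × H = 422/2 × £34 = £7,174.00
Total = £7,165.88 + £7,174.00 = £14,339.88

£14,339.88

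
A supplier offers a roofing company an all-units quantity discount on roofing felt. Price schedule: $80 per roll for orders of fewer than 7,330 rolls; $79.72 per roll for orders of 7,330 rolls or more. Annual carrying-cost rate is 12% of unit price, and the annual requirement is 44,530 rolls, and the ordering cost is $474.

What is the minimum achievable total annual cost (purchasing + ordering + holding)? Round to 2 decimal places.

$3,582,531.04

H₁ = 12%×$80 = $9.6000;  H₂ = 12%×$79.72 = $9.5664
EOQ₁ = √(2×44,530×474/9.6000) = 2,096.98  (< 7,330, feasible at tier 1)
EOQ₂ = √(2×44,530×474/9.5664) = 2,100.66  (< 7,330 → use Q = 7,330 at tier-2 price)
TC(tier 1 (EOQ₁), Q≈2,097.0) = $3,582,531.04
TC(tier 2, Q≈7,330.0) = $3,587,872.02
Minimum at tier 1 (EOQ₁): $3,582,531.04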